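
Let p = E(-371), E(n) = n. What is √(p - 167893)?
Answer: 6*I*√4674 ≈ 410.2*I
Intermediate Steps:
p = -371
√(p - 167893) = √(-371 - 167893) = √(-168264) = 6*I*√4674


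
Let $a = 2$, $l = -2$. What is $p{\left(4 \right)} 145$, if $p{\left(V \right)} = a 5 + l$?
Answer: $1160$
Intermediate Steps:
$p{\left(V \right)} = 8$ ($p{\left(V \right)} = 2 \cdot 5 - 2 = 10 - 2 = 8$)
$p{\left(4 \right)} 145 = 8 \cdot 145 = 1160$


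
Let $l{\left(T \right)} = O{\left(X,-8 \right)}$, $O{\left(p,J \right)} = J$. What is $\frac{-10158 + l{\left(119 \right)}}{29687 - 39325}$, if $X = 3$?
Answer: $\frac{5083}{4819} \approx 1.0548$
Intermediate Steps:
$l{\left(T \right)} = -8$
$\frac{-10158 + l{\left(119 \right)}}{29687 - 39325} = \frac{-10158 - 8}{29687 - 39325} = - \frac{10166}{-9638} = \left(-10166\right) \left(- \frac{1}{9638}\right) = \frac{5083}{4819}$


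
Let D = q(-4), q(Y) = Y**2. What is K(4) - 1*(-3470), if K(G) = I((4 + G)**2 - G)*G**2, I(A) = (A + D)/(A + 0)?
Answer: 52354/15 ≈ 3490.3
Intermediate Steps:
D = 16 (D = (-4)**2 = 16)
I(A) = (16 + A)/A (I(A) = (A + 16)/(A + 0) = (16 + A)/A)
K(G) = G**2*(16 + (4 + G)**2 - G)/((4 + G)**2 - G) (K(G) = ((16 + ((4 + G)**2 - G))/((4 + G)**2 - G))*G**2 = ((16 + (4 + G)**2 - G)/((4 + G)**2 - G))*G**2 = G**2*(16 + (4 + G)**2 - G)/((4 + G)**2 - G))
K(4) - 1*(-3470) = 4**2*(-16 + 4 - (4 + 4)**2)/(4 - (4 + 4)**2) - 1*(-3470) = 16*(-16 + 4 - 1*8**2)/(4 - 1*8**2) + 3470 = 16*(-16 + 4 - 1*64)/(4 - 1*64) + 3470 = 16*(-16 + 4 - 64)/(4 - 64) + 3470 = 16*(-76)/(-60) + 3470 = 16*(-1/60)*(-76) + 3470 = 304/15 + 3470 = 52354/15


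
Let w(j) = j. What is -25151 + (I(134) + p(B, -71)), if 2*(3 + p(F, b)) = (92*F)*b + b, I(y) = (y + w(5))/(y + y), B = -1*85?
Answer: 67648833/268 ≈ 2.5242e+5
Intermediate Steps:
B = -85
I(y) = (5 + y)/(2*y) (I(y) = (y + 5)/(y + y) = (5 + y)/((2*y)) = (5 + y)*(1/(2*y)) = (5 + y)/(2*y))
p(F, b) = -3 + b/2 + 46*F*b (p(F, b) = -3 + ((92*F)*b + b)/2 = -3 + (92*F*b + b)/2 = -3 + (b + 92*F*b)/2 = -3 + (b/2 + 46*F*b) = -3 + b/2 + 46*F*b)
-25151 + (I(134) + p(B, -71)) = -25151 + ((1/2)*(5 + 134)/134 + (-3 + (1/2)*(-71) + 46*(-85)*(-71))) = -25151 + ((1/2)*(1/134)*139 + (-3 - 71/2 + 277610)) = -25151 + (139/268 + 555143/2) = -25151 + 74389301/268 = 67648833/268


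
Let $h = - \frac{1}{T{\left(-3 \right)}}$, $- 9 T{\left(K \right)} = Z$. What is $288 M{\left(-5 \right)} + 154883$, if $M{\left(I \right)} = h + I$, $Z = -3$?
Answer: $152579$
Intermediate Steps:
$T{\left(K \right)} = \frac{1}{3}$ ($T{\left(K \right)} = \left(- \frac{1}{9}\right) \left(-3\right) = \frac{1}{3}$)
$h = -3$ ($h = - \frac{1}{\frac{1}{3}} = \left(-1\right) 3 = -3$)
$M{\left(I \right)} = -3 + I$
$288 M{\left(-5 \right)} + 154883 = 288 \left(-3 - 5\right) + 154883 = 288 \left(-8\right) + 154883 = -2304 + 154883 = 152579$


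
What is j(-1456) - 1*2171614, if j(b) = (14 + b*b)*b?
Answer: -3088818814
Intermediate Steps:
j(b) = b*(14 + b**2) (j(b) = (14 + b**2)*b = b*(14 + b**2))
j(-1456) - 1*2171614 = -1456*(14 + (-1456)**2) - 1*2171614 = -1456*(14 + 2119936) - 2171614 = -1456*2119950 - 2171614 = -3086647200 - 2171614 = -3088818814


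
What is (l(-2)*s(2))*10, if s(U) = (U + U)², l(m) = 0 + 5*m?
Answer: -1600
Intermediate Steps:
l(m) = 5*m
s(U) = 4*U² (s(U) = (2*U)² = 4*U²)
(l(-2)*s(2))*10 = ((5*(-2))*(4*2²))*10 = -40*4*10 = -10*16*10 = -160*10 = -1600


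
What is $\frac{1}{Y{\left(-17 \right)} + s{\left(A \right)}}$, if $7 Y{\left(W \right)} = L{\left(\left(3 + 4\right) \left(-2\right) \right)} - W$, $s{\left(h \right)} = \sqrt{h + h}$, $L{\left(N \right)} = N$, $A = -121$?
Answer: $\frac{21}{11867} - \frac{539 i \sqrt{2}}{11867} \approx 0.0017696 - 0.064234 i$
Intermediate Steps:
$s{\left(h \right)} = \sqrt{2} \sqrt{h}$ ($s{\left(h \right)} = \sqrt{2 h} = \sqrt{2} \sqrt{h}$)
$Y{\left(W \right)} = -2 - \frac{W}{7}$ ($Y{\left(W \right)} = \frac{\left(3 + 4\right) \left(-2\right) - W}{7} = \frac{7 \left(-2\right) - W}{7} = \frac{-14 - W}{7} = -2 - \frac{W}{7}$)
$\frac{1}{Y{\left(-17 \right)} + s{\left(A \right)}} = \frac{1}{\left(-2 - - \frac{17}{7}\right) + \sqrt{2} \sqrt{-121}} = \frac{1}{\left(-2 + \frac{17}{7}\right) + \sqrt{2} \cdot 11 i} = \frac{1}{\frac{3}{7} + 11 i \sqrt{2}}$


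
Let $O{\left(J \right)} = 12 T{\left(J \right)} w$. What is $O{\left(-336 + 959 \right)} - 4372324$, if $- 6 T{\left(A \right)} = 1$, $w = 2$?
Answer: $-4372328$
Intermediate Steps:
$T{\left(A \right)} = - \frac{1}{6}$ ($T{\left(A \right)} = \left(- \frac{1}{6}\right) 1 = - \frac{1}{6}$)
$O{\left(J \right)} = -4$ ($O{\left(J \right)} = 12 \left(- \frac{1}{6}\right) 2 = \left(-2\right) 2 = -4$)
$O{\left(-336 + 959 \right)} - 4372324 = -4 - 4372324 = -4372328$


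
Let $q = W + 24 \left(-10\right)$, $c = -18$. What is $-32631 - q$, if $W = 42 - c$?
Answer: $-32451$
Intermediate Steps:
$W = 60$ ($W = 42 - -18 = 42 + 18 = 60$)
$q = -180$ ($q = 60 + 24 \left(-10\right) = 60 - 240 = -180$)
$-32631 - q = -32631 - -180 = -32631 + 180 = -32451$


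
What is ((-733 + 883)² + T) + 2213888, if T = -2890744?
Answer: -654356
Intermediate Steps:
((-733 + 883)² + T) + 2213888 = ((-733 + 883)² - 2890744) + 2213888 = (150² - 2890744) + 2213888 = (22500 - 2890744) + 2213888 = -2868244 + 2213888 = -654356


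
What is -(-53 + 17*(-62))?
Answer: 1107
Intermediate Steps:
-(-53 + 17*(-62)) = -(-53 - 1054) = -1*(-1107) = 1107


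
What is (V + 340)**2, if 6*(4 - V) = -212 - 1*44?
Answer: 1345600/9 ≈ 1.4951e+5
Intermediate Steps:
V = 140/3 (V = 4 - (-212 - 1*44)/6 = 4 - (-212 - 44)/6 = 4 - 1/6*(-256) = 4 + 128/3 = 140/3 ≈ 46.667)
(V + 340)**2 = (140/3 + 340)**2 = (1160/3)**2 = 1345600/9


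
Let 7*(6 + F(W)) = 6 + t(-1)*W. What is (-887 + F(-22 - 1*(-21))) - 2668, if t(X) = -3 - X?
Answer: -24919/7 ≈ -3559.9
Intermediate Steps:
t(X) = -3 - X
F(W) = -36/7 - 2*W/7 (F(W) = -6 + (6 + (-3 - 1*(-1))*W)/7 = -6 + (6 + (-3 + 1)*W)/7 = -6 + (6 - 2*W)/7 = -6 + (6/7 - 2*W/7) = -36/7 - 2*W/7)
(-887 + F(-22 - 1*(-21))) - 2668 = (-887 + (-36/7 - 2*(-22 - 1*(-21))/7)) - 2668 = (-887 + (-36/7 - 2*(-22 + 21)/7)) - 2668 = (-887 + (-36/7 - 2/7*(-1))) - 2668 = (-887 + (-36/7 + 2/7)) - 2668 = (-887 - 34/7) - 2668 = -6243/7 - 2668 = -24919/7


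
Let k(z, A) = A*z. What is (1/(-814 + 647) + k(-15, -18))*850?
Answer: 38325650/167 ≈ 2.2950e+5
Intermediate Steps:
(1/(-814 + 647) + k(-15, -18))*850 = (1/(-814 + 647) - 18*(-15))*850 = (1/(-167) + 270)*850 = (-1/167 + 270)*850 = (45089/167)*850 = 38325650/167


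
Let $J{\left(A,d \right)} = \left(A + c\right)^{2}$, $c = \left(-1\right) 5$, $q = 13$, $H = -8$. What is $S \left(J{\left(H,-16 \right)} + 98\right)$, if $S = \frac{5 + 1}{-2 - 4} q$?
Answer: $-3471$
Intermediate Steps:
$c = -5$
$J{\left(A,d \right)} = \left(-5 + A\right)^{2}$ ($J{\left(A,d \right)} = \left(A - 5\right)^{2} = \left(-5 + A\right)^{2}$)
$S = -13$ ($S = \frac{5 + 1}{-2 - 4} \cdot 13 = \frac{6}{-6} \cdot 13 = 6 \left(- \frac{1}{6}\right) 13 = \left(-1\right) 13 = -13$)
$S \left(J{\left(H,-16 \right)} + 98\right) = - 13 \left(\left(-5 - 8\right)^{2} + 98\right) = - 13 \left(\left(-13\right)^{2} + 98\right) = - 13 \left(169 + 98\right) = \left(-13\right) 267 = -3471$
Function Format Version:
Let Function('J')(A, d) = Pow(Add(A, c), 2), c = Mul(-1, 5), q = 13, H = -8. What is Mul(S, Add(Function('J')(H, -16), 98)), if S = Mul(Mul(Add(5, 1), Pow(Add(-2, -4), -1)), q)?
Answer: -3471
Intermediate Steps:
c = -5
Function('J')(A, d) = Pow(Add(-5, A), 2) (Function('J')(A, d) = Pow(Add(A, -5), 2) = Pow(Add(-5, A), 2))
S = -13 (S = Mul(Mul(Add(5, 1), Pow(Add(-2, -4), -1)), 13) = Mul(Mul(6, Pow(-6, -1)), 13) = Mul(Mul(6, Rational(-1, 6)), 13) = Mul(-1, 13) = -13)
Mul(S, Add(Function('J')(H, -16), 98)) = Mul(-13, Add(Pow(Add(-5, -8), 2), 98)) = Mul(-13, Add(Pow(-13, 2), 98)) = Mul(-13, Add(169, 98)) = Mul(-13, 267) = -3471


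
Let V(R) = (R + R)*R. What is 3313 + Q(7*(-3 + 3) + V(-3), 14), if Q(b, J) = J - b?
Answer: 3309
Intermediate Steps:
V(R) = 2*R**2 (V(R) = (2*R)*R = 2*R**2)
3313 + Q(7*(-3 + 3) + V(-3), 14) = 3313 + (14 - (7*(-3 + 3) + 2*(-3)**2)) = 3313 + (14 - (7*0 + 2*9)) = 3313 + (14 - (0 + 18)) = 3313 + (14 - 1*18) = 3313 + (14 - 18) = 3313 - 4 = 3309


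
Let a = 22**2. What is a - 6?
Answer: 478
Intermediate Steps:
a = 484
a - 6 = 484 - 6 = 478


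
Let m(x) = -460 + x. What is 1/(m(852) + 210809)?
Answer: 1/211201 ≈ 4.7348e-6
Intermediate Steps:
1/(m(852) + 210809) = 1/((-460 + 852) + 210809) = 1/(392 + 210809) = 1/211201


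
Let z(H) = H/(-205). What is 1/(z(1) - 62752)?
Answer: -205/12864161 ≈ -1.5936e-5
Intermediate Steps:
z(H) = -H/205 (z(H) = H*(-1/205) = -H/205)
1/(z(1) - 62752) = 1/(-1/205*1 - 62752) = 1/(-1/205 - 62752) = 1/(-12864161/205) = -205/12864161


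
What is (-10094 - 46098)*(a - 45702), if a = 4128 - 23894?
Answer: 3678777856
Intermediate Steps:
a = -19766
(-10094 - 46098)*(a - 45702) = (-10094 - 46098)*(-19766 - 45702) = -56192*(-65468) = 3678777856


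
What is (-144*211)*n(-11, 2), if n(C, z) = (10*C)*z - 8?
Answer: 6927552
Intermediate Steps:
n(C, z) = -8 + 10*C*z (n(C, z) = 10*C*z - 8 = -8 + 10*C*z)
(-144*211)*n(-11, 2) = (-144*211)*(-8 + 10*(-11)*2) = -30384*(-8 - 220) = -30384*(-228) = 6927552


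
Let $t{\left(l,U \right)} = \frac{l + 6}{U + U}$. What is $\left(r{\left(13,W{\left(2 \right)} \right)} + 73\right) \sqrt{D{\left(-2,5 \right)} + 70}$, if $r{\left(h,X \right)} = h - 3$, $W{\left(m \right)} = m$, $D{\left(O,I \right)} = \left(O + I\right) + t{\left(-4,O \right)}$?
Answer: $\frac{83 \sqrt{290}}{2} \approx 706.72$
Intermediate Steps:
$t{\left(l,U \right)} = \frac{6 + l}{2 U}$
$D{\left(O,I \right)} = I + O + \frac{1}{O}$ ($D{\left(O,I \right)} = \left(O + I\right) + \frac{6 - 4}{2 O} = \left(I + O\right) + \frac{1}{2} \frac{1}{O} 2 = \left(I + O\right) + \frac{1}{O} = I + O + \frac{1}{O}$)
$r{\left(h,X \right)} = -3 + h$
$\left(r{\left(13,W{\left(2 \right)} \right)} + 73\right) \sqrt{D{\left(-2,5 \right)} + 70} = \left(\left(-3 + 13\right) + 73\right) \sqrt{\left(5 - 2 + \frac{1}{-2}\right) + 70} = \left(10 + 73\right) \sqrt{\left(5 - 2 - \frac{1}{2}\right) + 70} = 83 \sqrt{\frac{5}{2} + 70} = 83 \sqrt{\frac{145}{2}} = 83 \frac{\sqrt{290}}{2} = \frac{83 \sqrt{290}}{2}$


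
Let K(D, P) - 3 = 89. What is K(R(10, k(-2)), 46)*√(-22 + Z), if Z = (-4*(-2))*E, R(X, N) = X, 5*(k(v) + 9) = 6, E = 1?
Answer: 92*I*√14 ≈ 344.23*I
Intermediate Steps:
k(v) = -39/5 (k(v) = -9 + (⅕)*6 = -9 + 6/5 = -39/5)
K(D, P) = 92 (K(D, P) = 3 + 89 = 92)
Z = 8 (Z = -4*(-2)*1 = 8*1 = 8)
K(R(10, k(-2)), 46)*√(-22 + Z) = 92*√(-22 + 8) = 92*√(-14) = 92*(I*√14) = 92*I*√14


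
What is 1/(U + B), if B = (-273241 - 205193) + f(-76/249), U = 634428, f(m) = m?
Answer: 249/38842430 ≈ 6.4105e-6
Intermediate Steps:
B = -119130142/249 (B = (-273241 - 205193) - 76/249 = -478434 - 76*1/249 = -478434 - 76/249 = -119130142/249 ≈ -4.7843e+5)
1/(U + B) = 1/(634428 - 119130142/249) = 1/(38842430/249) = 249/38842430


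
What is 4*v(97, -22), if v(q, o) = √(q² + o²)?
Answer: 4*√9893 ≈ 397.85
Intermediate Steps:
v(q, o) = √(o² + q²)
4*v(97, -22) = 4*√((-22)² + 97²) = 4*√(484 + 9409) = 4*√9893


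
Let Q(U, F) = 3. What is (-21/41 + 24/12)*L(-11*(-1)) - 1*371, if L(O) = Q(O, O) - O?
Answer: -15699/41 ≈ -382.90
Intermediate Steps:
L(O) = 3 - O
(-21/41 + 24/12)*L(-11*(-1)) - 1*371 = (-21/41 + 24/12)*(3 - (-11)*(-1)) - 1*371 = (-21*1/41 + 24*(1/12))*(3 - 1*11) - 371 = (-21/41 + 2)*(3 - 11) - 371 = (61/41)*(-8) - 371 = -488/41 - 371 = -15699/41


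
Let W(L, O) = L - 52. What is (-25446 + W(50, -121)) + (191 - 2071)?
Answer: -27328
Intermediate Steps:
W(L, O) = -52 + L
(-25446 + W(50, -121)) + (191 - 2071) = (-25446 + (-52 + 50)) + (191 - 2071) = (-25446 - 2) - 1880 = -25448 - 1880 = -27328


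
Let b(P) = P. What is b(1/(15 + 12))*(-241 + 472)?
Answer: 77/9 ≈ 8.5556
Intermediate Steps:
b(1/(15 + 12))*(-241 + 472) = (-241 + 472)/(15 + 12) = 231/27 = (1/27)*231 = 77/9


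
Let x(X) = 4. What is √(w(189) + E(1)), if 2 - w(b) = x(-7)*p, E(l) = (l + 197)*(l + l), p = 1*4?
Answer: √382 ≈ 19.545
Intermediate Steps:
p = 4
E(l) = 2*l*(197 + l) (E(l) = (197 + l)*(2*l) = 2*l*(197 + l))
w(b) = -14 (w(b) = 2 - 4*4 = 2 - 1*16 = 2 - 16 = -14)
√(w(189) + E(1)) = √(-14 + 2*1*(197 + 1)) = √(-14 + 2*1*198) = √(-14 + 396) = √382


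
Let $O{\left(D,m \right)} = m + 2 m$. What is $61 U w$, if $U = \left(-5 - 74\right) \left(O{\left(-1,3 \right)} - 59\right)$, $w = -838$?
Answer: $-201916100$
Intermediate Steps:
$O{\left(D,m \right)} = 3 m$
$U = 3950$ ($U = \left(-5 - 74\right) \left(3 \cdot 3 - 59\right) = - 79 \left(9 - 59\right) = \left(-79\right) \left(-50\right) = 3950$)
$61 U w = 61 \cdot 3950 \left(-838\right) = 240950 \left(-838\right) = -201916100$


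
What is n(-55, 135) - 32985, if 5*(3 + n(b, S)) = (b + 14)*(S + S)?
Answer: -35202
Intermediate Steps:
n(b, S) = -3 + 2*S*(14 + b)/5 (n(b, S) = -3 + ((b + 14)*(S + S))/5 = -3 + ((14 + b)*(2*S))/5 = -3 + (2*S*(14 + b))/5 = -3 + 2*S*(14 + b)/5)
n(-55, 135) - 32985 = (-3 + (28/5)*135 + (⅖)*135*(-55)) - 32985 = (-3 + 756 - 2970) - 32985 = -2217 - 32985 = -35202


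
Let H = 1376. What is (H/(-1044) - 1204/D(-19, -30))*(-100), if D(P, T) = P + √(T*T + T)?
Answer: 614573200/132849 + 120400*√870/509 ≈ 11603.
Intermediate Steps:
D(P, T) = P + √(T + T²) (D(P, T) = P + √(T² + T) = P + √(T + T²))
(H/(-1044) - 1204/D(-19, -30))*(-100) = (1376/(-1044) - 1204/(-19 + √(-30*(1 - 30))))*(-100) = (1376*(-1/1044) - 1204/(-19 + √(-30*(-29))))*(-100) = (-344/261 - 1204/(-19 + √870))*(-100) = 34400/261 + 120400/(-19 + √870)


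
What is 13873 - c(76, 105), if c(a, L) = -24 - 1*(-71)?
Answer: 13826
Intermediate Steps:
c(a, L) = 47 (c(a, L) = -24 + 71 = 47)
13873 - c(76, 105) = 13873 - 1*47 = 13873 - 47 = 13826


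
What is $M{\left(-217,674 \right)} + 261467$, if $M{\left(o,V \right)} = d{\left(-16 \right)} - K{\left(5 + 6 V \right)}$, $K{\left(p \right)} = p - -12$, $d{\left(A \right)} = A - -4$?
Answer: $257394$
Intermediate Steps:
$d{\left(A \right)} = 4 + A$ ($d{\left(A \right)} = A + 4 = 4 + A$)
$K{\left(p \right)} = 12 + p$ ($K{\left(p \right)} = p + 12 = 12 + p$)
$M{\left(o,V \right)} = -29 - 6 V$ ($M{\left(o,V \right)} = \left(4 - 16\right) - \left(12 + \left(5 + 6 V\right)\right) = -12 - \left(17 + 6 V\right) = -29 - 6 V$)
$M{\left(-217,674 \right)} + 261467 = \left(-29 - 4044\right) + 261467 = -4073 + 261467 = 257394$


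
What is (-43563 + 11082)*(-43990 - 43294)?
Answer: 2835071604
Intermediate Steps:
(-43563 + 11082)*(-43990 - 43294) = -32481*(-87284) = 2835071604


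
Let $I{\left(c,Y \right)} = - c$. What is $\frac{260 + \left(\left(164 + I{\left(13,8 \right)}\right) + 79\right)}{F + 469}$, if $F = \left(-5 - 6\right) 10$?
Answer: $\frac{490}{359} \approx 1.3649$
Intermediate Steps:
$F = -110$ ($F = \left(-11\right) 10 = -110$)
$\frac{260 + \left(\left(164 + I{\left(13,8 \right)}\right) + 79\right)}{F + 469} = \frac{260 + \left(\left(164 - 13\right) + 79\right)}{-110 + 469} = \frac{260 + \left(\left(164 - 13\right) + 79\right)}{359} = \left(260 + \left(151 + 79\right)\right) \frac{1}{359} = \left(260 + 230\right) \frac{1}{359} = 490 \cdot \frac{1}{359} = \frac{490}{359}$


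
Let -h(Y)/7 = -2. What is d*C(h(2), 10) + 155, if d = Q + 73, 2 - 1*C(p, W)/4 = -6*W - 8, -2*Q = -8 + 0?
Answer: 21715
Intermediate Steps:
Q = 4 (Q = -(-8 + 0)/2 = -1/2*(-8) = 4)
h(Y) = 14 (h(Y) = -7*(-2) = 14)
C(p, W) = 40 + 24*W (C(p, W) = 8 - 4*(-6*W - 8) = 8 - 4*(-8 - 6*W) = 8 + (32 + 24*W) = 40 + 24*W)
d = 77 (d = 4 + 73 = 77)
d*C(h(2), 10) + 155 = 77*(40 + 24*10) + 155 = 77*(40 + 240) + 155 = 77*280 + 155 = 21560 + 155 = 21715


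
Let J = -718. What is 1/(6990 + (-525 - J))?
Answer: 1/7183 ≈ 0.00013922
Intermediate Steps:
1/(6990 + (-525 - J)) = 1/(6990 + (-525 - 1*(-718))) = 1/(6990 + (-525 + 718)) = 1/(6990 + 193) = 1/7183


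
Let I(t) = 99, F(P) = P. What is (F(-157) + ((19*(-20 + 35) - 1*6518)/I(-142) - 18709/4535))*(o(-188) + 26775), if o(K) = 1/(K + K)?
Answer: -1012844277451049/168810840 ≈ -5.9999e+6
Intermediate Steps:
o(K) = 1/(2*K)
(F(-157) + ((19*(-20 + 35) - 1*6518)/I(-142) - 18709/4535))*(o(-188) + 26775) = (-157 + ((19*(-20 + 35) - 1*6518)/99 - 18709/4535))*((½)/(-188) + 26775) = (-157 + ((19*15 - 6518)*(1/99) - 18709*1/4535))*((½)*(-1/188) + 26775) = (-157 + ((285 - 6518)*(1/99) - 18709/4535))*(-1/376 + 26775) = (-157 + (-6233*1/99 - 18709/4535))*(10067399/376) = (-157 + (-6233/99 - 18709/4535))*(10067399/376) = (-157 - 30118846/448965)*(10067399/376) = -100606351/448965*10067399/376 = -1012844277451049/168810840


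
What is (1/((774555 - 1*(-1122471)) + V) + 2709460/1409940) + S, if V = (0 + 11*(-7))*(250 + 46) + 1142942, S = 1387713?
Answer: 295169540096283281/212701856472 ≈ 1.3877e+6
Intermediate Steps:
V = 1120150 (V = (0 - 77)*296 + 1142942 = -77*296 + 1142942 = -22792 + 1142942 = 1120150)
(1/((774555 - 1*(-1122471)) + V) + 2709460/1409940) + S = (1/((774555 - 1*(-1122471)) + 1120150) + 2709460/1409940) + 1387713 = (1/((774555 + 1122471) + 1120150) + 2709460*(1/1409940)) + 1387713 = (1/(1897026 + 1120150) + 135473/70497) + 1387713 = (1/3017176 + 135473/70497) + 1387713 = 408745954745/212701856472 + 1387713 = 295169540096283281/212701856472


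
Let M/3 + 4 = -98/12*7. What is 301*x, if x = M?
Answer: -110467/2 ≈ -55234.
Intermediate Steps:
M = -367/2 (M = -12 + 3*(-98/12*7) = -12 + 3*(-7*7/6*7) = -12 + 3*(-49/6*7) = -12 + 3*(-343/6) = -12 - 343/2 = -367/2 ≈ -183.50)
x = -367/2 ≈ -183.50
301*x = 301*(-367/2) = -110467/2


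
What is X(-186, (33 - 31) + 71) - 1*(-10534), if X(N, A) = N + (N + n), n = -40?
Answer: 10122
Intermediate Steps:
X(N, A) = -40 + 2*N (X(N, A) = N + (N - 40) = N + (-40 + N) = -40 + 2*N)
X(-186, (33 - 31) + 71) - 1*(-10534) = (-40 + 2*(-186)) - 1*(-10534) = (-40 - 372) + 10534 = -412 + 10534 = 10122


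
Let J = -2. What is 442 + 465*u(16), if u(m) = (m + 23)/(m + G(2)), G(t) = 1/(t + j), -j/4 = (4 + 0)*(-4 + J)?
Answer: 823576/523 ≈ 1574.7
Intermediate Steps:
j = 96 (j = -4*(4 + 0)*(-4 - 2) = -16*(-6) = -4*(-24) = 96)
G(t) = 1/(96 + t) (G(t) = 1/(t + 96) = 1/(96 + t))
u(m) = (23 + m)/(1/98 + m) (u(m) = (m + 23)/(m + 1/(96 + 2)) = (23 + m)/(m + 1/98) = (23 + m)/(1/98 + m))
442 + 465*u(16) = 442 + 465*(98*(23 + 16)/(1 + 98*16)) = 442 + 465*(98*39/(1 + 1568)) = 442 + 465*(98*39/1569) = 442 + 465*(98*(1/1569)*39) = 442 + 465*(1274/523) = 442 + 592410/523 = 823576/523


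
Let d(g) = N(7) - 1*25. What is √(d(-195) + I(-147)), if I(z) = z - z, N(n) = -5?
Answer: I*√30 ≈ 5.4772*I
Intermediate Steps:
d(g) = -30 (d(g) = -5 - 1*25 = -5 - 25 = -30)
I(z) = 0
√(d(-195) + I(-147)) = √(-30 + 0) = √(-30) = I*√30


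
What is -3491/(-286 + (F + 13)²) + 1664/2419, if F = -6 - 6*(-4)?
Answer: -7321529/1632825 ≈ -4.4840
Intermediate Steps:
F = 18 (F = -6 - 1*(-24) = -6 + 24 = 18)
-3491/(-286 + (F + 13)²) + 1664/2419 = -3491/(-286 + (18 + 13)²) + 1664/2419 = -3491/(-286 + 31²) + 1664*(1/2419) = -3491/(-286 + 961) + 1664/2419 = -3491/675 + 1664/2419 = -7321529/1632825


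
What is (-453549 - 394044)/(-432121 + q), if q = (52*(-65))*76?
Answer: 282531/229667 ≈ 1.2302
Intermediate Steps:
q = -256880 (q = -3380*76 = -256880)
(-453549 - 394044)/(-432121 + q) = (-453549 - 394044)/(-432121 - 256880) = -847593/(-689001) = -847593*(-1/689001) = 282531/229667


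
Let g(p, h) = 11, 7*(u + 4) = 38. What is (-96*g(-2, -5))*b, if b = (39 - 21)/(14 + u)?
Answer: -1232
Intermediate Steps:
u = 10/7 (u = -4 + (⅐)*38 = -4 + 38/7 = 10/7 ≈ 1.4286)
b = 7/6 (b = (39 - 21)/(14 + 10/7) = 18/(108/7) = 18*(7/108) = 7/6 ≈ 1.1667)
(-96*g(-2, -5))*b = -96*11*(7/6) = -1056*7/6 = -1232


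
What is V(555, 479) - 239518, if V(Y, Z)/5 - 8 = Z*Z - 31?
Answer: 907572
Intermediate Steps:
V(Y, Z) = -115 + 5*Z**2 (V(Y, Z) = 40 + 5*(Z*Z - 31) = 40 + 5*(Z**2 - 31) = 40 + 5*(-31 + Z**2) = 40 + (-155 + 5*Z**2) = -115 + 5*Z**2)
V(555, 479) - 239518 = (-115 + 5*479**2) - 239518 = (-115 + 5*229441) - 239518 = (-115 + 1147205) - 239518 = 1147090 - 239518 = 907572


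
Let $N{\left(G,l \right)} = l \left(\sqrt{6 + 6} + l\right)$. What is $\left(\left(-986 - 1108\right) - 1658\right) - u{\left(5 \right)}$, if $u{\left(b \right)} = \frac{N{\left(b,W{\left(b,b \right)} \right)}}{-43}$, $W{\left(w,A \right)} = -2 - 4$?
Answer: $- \frac{161300}{43} - \frac{12 \sqrt{3}}{43} \approx -3751.6$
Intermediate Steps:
$W{\left(w,A \right)} = -6$
$N{\left(G,l \right)} = l \left(l + 2 \sqrt{3}\right)$ ($N{\left(G,l \right)} = l \left(\sqrt{12} + l\right) = l \left(2 \sqrt{3} + l\right) = l \left(l + 2 \sqrt{3}\right)$)
$u{\left(b \right)} = - \frac{36}{43} + \frac{12 \sqrt{3}}{43}$ ($u{\left(b \right)} = \frac{\left(-6\right) \left(-6 + 2 \sqrt{3}\right)}{-43} = \left(36 - 12 \sqrt{3}\right) \left(- \frac{1}{43}\right) = - \frac{36}{43} + \frac{12 \sqrt{3}}{43}$)
$\left(\left(-986 - 1108\right) - 1658\right) - u{\left(5 \right)} = \left(\left(-986 - 1108\right) - 1658\right) - \left(- \frac{36}{43} + \frac{12 \sqrt{3}}{43}\right) = \left(-2094 - 1658\right) + \left(\frac{36}{43} - \frac{12 \sqrt{3}}{43}\right) = -3752 + \left(\frac{36}{43} - \frac{12 \sqrt{3}}{43}\right) = - \frac{161300}{43} - \frac{12 \sqrt{3}}{43}$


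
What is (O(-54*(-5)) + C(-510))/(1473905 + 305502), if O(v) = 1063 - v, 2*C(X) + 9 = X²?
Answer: 261677/3558814 ≈ 0.073529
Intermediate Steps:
C(X) = -9/2 + X²/2
(O(-54*(-5)) + C(-510))/(1473905 + 305502) = ((1063 - (-54)*(-5)) + (-9/2 + (½)*(-510)²))/(1473905 + 305502) = ((1063 - 1*270) + (-9/2 + (½)*260100))/1779407 = ((1063 - 270) + (-9/2 + 130050))*(1/1779407) = (793 + 260091/2)*(1/1779407) = (261677/2)*(1/1779407) = 261677/3558814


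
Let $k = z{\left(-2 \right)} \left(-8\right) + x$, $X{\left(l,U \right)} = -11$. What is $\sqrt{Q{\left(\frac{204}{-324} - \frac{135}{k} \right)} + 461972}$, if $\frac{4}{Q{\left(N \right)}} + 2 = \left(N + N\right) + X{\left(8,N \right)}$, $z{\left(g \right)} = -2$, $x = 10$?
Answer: $\frac{\sqrt{345658878254}}{865} \approx 679.69$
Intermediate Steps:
$k = 26$ ($k = \left(-2\right) \left(-8\right) + 10 = 16 + 10 = 26$)
$Q{\left(N \right)} = \frac{4}{-13 + 2 N}$ ($Q{\left(N \right)} = \frac{4}{-2 + \left(\left(N + N\right) - 11\right)} = \frac{4}{-2 + \left(2 N - 11\right)} = \frac{4}{-2 + \left(-11 + 2 N\right)} = \frac{4}{-13 + 2 N}$)
$\sqrt{Q{\left(\frac{204}{-324} - \frac{135}{k} \right)} + 461972} = \sqrt{\frac{4}{-13 + 2 \left(\frac{204}{-324} - \frac{135}{26}\right)} + 461972} = \sqrt{\frac{4}{-13 + 2 \left(204 \left(- \frac{1}{324}\right) - \frac{135}{26}\right)} + 461972} = \sqrt{\frac{4}{-13 + 2 \left(- \frac{17}{27} - \frac{135}{26}\right)} + 461972} = \sqrt{\frac{4}{-13 + 2 \left(- \frac{4087}{702}\right)} + 461972} = \sqrt{\frac{4}{-13 - \frac{4087}{351}} + 461972} = \sqrt{\frac{4}{- \frac{8650}{351}} + 461972} = \sqrt{4 \left(- \frac{351}{8650}\right) + 461972} = \sqrt{- \frac{702}{4325} + 461972} = \sqrt{\frac{1998028198}{4325}} = \frac{\sqrt{345658878254}}{865}$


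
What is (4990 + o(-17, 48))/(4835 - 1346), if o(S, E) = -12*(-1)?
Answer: 5002/3489 ≈ 1.4336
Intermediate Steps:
o(S, E) = 12
(4990 + o(-17, 48))/(4835 - 1346) = (4990 + 12)/(4835 - 1346) = 5002/3489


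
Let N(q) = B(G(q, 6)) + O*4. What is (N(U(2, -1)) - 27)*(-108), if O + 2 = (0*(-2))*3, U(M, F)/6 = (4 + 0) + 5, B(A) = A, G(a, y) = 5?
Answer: 3240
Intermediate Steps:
U(M, F) = 54 (U(M, F) = 6*((4 + 0) + 5) = 6*(4 + 5) = 6*9 = 54)
O = -2 (O = -2 + (0*(-2))*3 = -2 + 0*3 = -2 + 0 = -2)
N(q) = -3 (N(q) = 5 - 2*4 = 5 - 8 = -3)
(N(U(2, -1)) - 27)*(-108) = (-3 - 27)*(-108) = -30*(-108) = 3240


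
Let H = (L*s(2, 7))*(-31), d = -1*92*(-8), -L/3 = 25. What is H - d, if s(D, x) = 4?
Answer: 8564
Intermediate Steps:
L = -75 (L = -3*25 = -75)
d = 736 (d = -92*(-8) = 736)
H = 9300 (H = -75*4*(-31) = -300*(-31) = 9300)
H - d = 9300 - 1*736 = 9300 - 736 = 8564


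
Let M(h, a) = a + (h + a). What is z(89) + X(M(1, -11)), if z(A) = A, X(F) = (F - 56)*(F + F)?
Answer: 3323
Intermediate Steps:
M(h, a) = h + 2*a (M(h, a) = a + (a + h) = h + 2*a)
X(F) = 2*F*(-56 + F) (X(F) = (-56 + F)*(2*F) = 2*F*(-56 + F))
z(89) + X(M(1, -11)) = 89 + 2*(1 + 2*(-11))*(-56 + (1 + 2*(-11))) = 89 + 2*(1 - 22)*(-56 + (1 - 22)) = 89 + 2*(-21)*(-56 - 21) = 89 + 2*(-21)*(-77) = 89 + 3234 = 3323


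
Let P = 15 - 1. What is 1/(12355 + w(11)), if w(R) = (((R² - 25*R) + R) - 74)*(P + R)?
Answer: 1/6930 ≈ 0.00014430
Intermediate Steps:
P = 14
w(R) = (14 + R)*(-74 + R² - 24*R) (w(R) = (((R² - 25*R) + R) - 74)*(14 + R) = ((R² - 24*R) - 74)*(14 + R) = (-74 + R² - 24*R)*(14 + R) = (14 + R)*(-74 + R² - 24*R))
1/(12355 + w(11)) = 1/(12355 + (-1036 + 11³ - 410*11 - 10*11²)) = 1/(12355 + (-1036 + 1331 - 4510 - 10*121)) = 1/(12355 + (-1036 + 1331 - 4510 - 1210)) = 1/(12355 - 5425) = 1/6930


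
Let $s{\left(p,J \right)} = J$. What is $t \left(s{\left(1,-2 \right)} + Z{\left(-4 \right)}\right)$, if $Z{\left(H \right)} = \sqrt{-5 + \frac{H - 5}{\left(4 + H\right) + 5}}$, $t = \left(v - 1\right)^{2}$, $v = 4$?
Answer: $-18 + \frac{9 i \sqrt{170}}{5} \approx -18.0 + 23.469 i$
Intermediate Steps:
$t = 9$ ($t = \left(4 - 1\right)^{2} = 3^{2} = 9$)
$Z{\left(H \right)} = \sqrt{-5 + \frac{-5 + H}{9 + H}}$
$t \left(s{\left(1,-2 \right)} + Z{\left(-4 \right)}\right) = 9 \left(-2 + \sqrt{2} \sqrt{\frac{-25 - -8}{9 - 4}}\right) = 9 \left(-2 + \sqrt{2} \sqrt{\frac{-25 + 8}{5}}\right) = 9 \left(-2 + \sqrt{2} \sqrt{\frac{1}{5} \left(-17\right)}\right) = 9 \left(-2 + \sqrt{2} \sqrt{- \frac{17}{5}}\right) = 9 \left(-2 + \sqrt{2} \frac{i \sqrt{85}}{5}\right) = 9 \left(-2 + \frac{i \sqrt{170}}{5}\right) = -18 + \frac{9 i \sqrt{170}}{5}$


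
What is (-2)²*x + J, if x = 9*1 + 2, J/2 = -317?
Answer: -590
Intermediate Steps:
J = -634 (J = 2*(-317) = -634)
x = 11 (x = 9 + 2 = 11)
(-2)²*x + J = (-2)²*11 - 634 = 4*11 - 634 = 44 - 634 = -590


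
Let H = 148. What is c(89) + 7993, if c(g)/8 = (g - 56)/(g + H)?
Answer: 631535/79 ≈ 7994.1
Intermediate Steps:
c(g) = 8*(-56 + g)/(148 + g) (c(g) = 8*((g - 56)/(g + 148)) = 8*((-56 + g)/(148 + g)) = 8*(-56 + g)/(148 + g))
c(89) + 7993 = 8*(-56 + 89)/(148 + 89) + 7993 = 8*33/237 + 7993 = 8*(1/237)*33 + 7993 = 88/79 + 7993 = 631535/79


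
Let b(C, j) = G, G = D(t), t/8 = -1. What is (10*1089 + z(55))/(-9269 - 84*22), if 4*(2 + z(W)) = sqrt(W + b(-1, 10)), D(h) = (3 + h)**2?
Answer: -10888/11117 - sqrt(5)/11117 ≈ -0.97960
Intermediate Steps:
t = -8 (t = 8*(-1) = -8)
G = 25 (G = (3 - 8)**2 = (-5)**2 = 25)
b(C, j) = 25
z(W) = -2 + sqrt(25 + W)/4 (z(W) = -2 + sqrt(W + 25)/4 = -2 + sqrt(25 + W)/4)
(10*1089 + z(55))/(-9269 - 84*22) = (10*1089 + (-2 + sqrt(25 + 55)/4))/(-9269 - 84*22) = (10890 + (-2 + sqrt(80)/4))/(-9269 - 1848) = (10890 + (-2 + (4*sqrt(5))/4))/(-11117) = (10890 + (-2 + sqrt(5)))*(-1/11117) = (10888 + sqrt(5))*(-1/11117) = -10888/11117 - sqrt(5)/11117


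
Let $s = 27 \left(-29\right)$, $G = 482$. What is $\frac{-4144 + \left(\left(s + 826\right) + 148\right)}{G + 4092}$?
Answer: $- \frac{3953}{4574} \approx -0.86423$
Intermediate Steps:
$s = -783$
$\frac{-4144 + \left(\left(s + 826\right) + 148\right)}{G + 4092} = \frac{-4144 + \left(\left(-783 + 826\right) + 148\right)}{482 + 4092} = \frac{-4144 + \left(43 + 148\right)}{4574} = \left(-4144 + 191\right) \frac{1}{4574} = \left(-3953\right) \frac{1}{4574} = - \frac{3953}{4574}$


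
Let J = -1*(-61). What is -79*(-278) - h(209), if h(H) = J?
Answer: 21901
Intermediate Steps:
J = 61
h(H) = 61
-79*(-278) - h(209) = -79*(-278) - 1*61 = 21962 - 61 = 21901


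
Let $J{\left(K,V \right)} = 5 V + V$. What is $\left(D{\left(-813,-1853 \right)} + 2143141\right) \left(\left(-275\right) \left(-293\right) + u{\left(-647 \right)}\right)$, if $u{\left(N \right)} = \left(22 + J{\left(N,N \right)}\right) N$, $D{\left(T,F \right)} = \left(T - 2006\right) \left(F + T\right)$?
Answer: $24899809617025$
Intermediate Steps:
$J{\left(K,V \right)} = 6 V$
$D{\left(T,F \right)} = \left(-2006 + T\right) \left(F + T\right)$
$u{\left(N \right)} = N \left(22 + 6 N\right)$ ($u{\left(N \right)} = \left(22 + 6 N\right) N = N \left(22 + 6 N\right)$)
$\left(D{\left(-813,-1853 \right)} + 2143141\right) \left(\left(-275\right) \left(-293\right) + u{\left(-647 \right)}\right) = \left(\left(\left(-813\right)^{2} - -3717118 - -1630878 - -1506489\right) + 2143141\right) \left(\left(-275\right) \left(-293\right) + 2 \left(-647\right) \left(11 + 3 \left(-647\right)\right)\right) = \left(\left(660969 + 3717118 + 1630878 + 1506489\right) + 2143141\right) \left(80575 + 2 \left(-647\right) \left(11 - 1941\right)\right) = \left(7515454 + 2143141\right) \left(80575 + 2 \left(-647\right) \left(-1930\right)\right) = 9658595 \left(80575 + 2497420\right) = 9658595 \cdot 2577995 = 24899809617025$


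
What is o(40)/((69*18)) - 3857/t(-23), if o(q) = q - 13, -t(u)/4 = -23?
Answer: -3855/92 ≈ -41.902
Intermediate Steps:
t(u) = 92 (t(u) = -4*(-23) = 92)
o(q) = -13 + q
o(40)/((69*18)) - 3857/t(-23) = (-13 + 40)/((69*18)) - 3857/92 = 27/1242 - 3857*1/92 = 27*(1/1242) - 3857/92 = 1/46 - 3857/92 = -3855/92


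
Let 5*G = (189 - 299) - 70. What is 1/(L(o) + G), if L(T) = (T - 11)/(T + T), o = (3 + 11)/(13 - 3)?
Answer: -7/276 ≈ -0.025362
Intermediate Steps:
G = -36 (G = ((189 - 299) - 70)/5 = (-110 - 70)/5 = (⅕)*(-180) = -36)
o = 7/5 (o = 14/10 = 14*(⅒) = 7/5 ≈ 1.4000)
L(T) = (-11 + T)/(2*T) (L(T) = (-11 + T)/((2*T)) = (-11 + T)*(1/(2*T)) = (-11 + T)/(2*T))
1/(L(o) + G) = 1/((-11 + 7/5)/(2*(7/5)) - 36) = 1/((½)*(5/7)*(-48/5) - 36) = 1/(-24/7 - 36) = 1/(-276/7) = -7/276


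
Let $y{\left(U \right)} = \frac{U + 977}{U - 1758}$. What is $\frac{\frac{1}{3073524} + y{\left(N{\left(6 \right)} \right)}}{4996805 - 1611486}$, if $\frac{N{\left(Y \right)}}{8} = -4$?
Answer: $- \frac{290447839}{1862469795753924} \approx -1.5595 \cdot 10^{-7}$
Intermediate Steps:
$N{\left(Y \right)} = -32$ ($N{\left(Y \right)} = 8 \left(-4\right) = -32$)
$y{\left(U \right)} = \frac{977 + U}{-1758 + U}$
$\frac{\frac{1}{3073524} + y{\left(N{\left(6 \right)} \right)}}{4996805 - 1611486} = \frac{\frac{1}{3073524} + \frac{977 - 32}{-1758 - 32}}{4996805 - 1611486} = \frac{\frac{1}{3073524} + \frac{1}{-1790} \cdot 945}{3385319} = \left(\frac{1}{3073524} - \frac{189}{358}\right) \frac{1}{3385319} = \left(- \frac{290447839}{550160796}\right) \frac{1}{3385319} = - \frac{290447839}{1862469795753924}$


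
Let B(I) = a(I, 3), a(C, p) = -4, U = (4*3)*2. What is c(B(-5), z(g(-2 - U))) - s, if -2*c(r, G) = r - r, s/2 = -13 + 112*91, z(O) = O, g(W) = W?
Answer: -20358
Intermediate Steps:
U = 24 (U = 12*2 = 24)
s = 20358 (s = 2*(-13 + 112*91) = 2*(-13 + 10192) = 2*10179 = 20358)
B(I) = -4
c(r, G) = 0 (c(r, G) = -(r - r)/2 = -½*0 = 0)
c(B(-5), z(g(-2 - U))) - s = 0 - 1*20358 = 0 - 20358 = -20358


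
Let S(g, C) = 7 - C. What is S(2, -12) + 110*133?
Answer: 14649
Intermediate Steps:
S(2, -12) + 110*133 = (7 - 1*(-12)) + 110*133 = (7 + 12) + 14630 = 19 + 14630 = 14649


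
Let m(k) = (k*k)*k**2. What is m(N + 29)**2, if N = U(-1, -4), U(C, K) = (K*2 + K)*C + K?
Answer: 3512479453921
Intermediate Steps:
U(C, K) = K + 3*C*K (U(C, K) = (2*K + K)*C + K = (3*K)*C + K = 3*C*K + K = K + 3*C*K)
N = 8 (N = -4*(1 + 3*(-1)) = -4*(1 - 3) = -4*(-2) = 8)
m(k) = k**4 (m(k) = k**2*k**2 = k**4)
m(N + 29)**2 = ((8 + 29)**4)**2 = (37**4)**2 = 1874161**2 = 3512479453921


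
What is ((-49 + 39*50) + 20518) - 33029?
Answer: -10610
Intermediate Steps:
((-49 + 39*50) + 20518) - 33029 = ((-49 + 1950) + 20518) - 33029 = (1901 + 20518) - 33029 = 22419 - 33029 = -10610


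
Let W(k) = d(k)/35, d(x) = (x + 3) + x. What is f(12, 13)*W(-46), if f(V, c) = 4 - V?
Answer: 712/35 ≈ 20.343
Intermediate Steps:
d(x) = 3 + 2*x (d(x) = (3 + x) + x = 3 + 2*x)
W(k) = 3/35 + 2*k/35 (W(k) = (3 + 2*k)/35 = (3 + 2*k)*(1/35) = 3/35 + 2*k/35)
f(12, 13)*W(-46) = (4 - 1*12)*(3/35 + (2/35)*(-46)) = (4 - 12)*(3/35 - 92/35) = -8*(-89/35) = 712/35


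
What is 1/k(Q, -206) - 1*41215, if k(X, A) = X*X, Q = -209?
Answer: -1800312414/43681 ≈ -41215.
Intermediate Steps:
k(X, A) = X²
1/k(Q, -206) - 1*41215 = 1/((-209)²) - 1*41215 = 1/43681 - 41215 = -1800312414/43681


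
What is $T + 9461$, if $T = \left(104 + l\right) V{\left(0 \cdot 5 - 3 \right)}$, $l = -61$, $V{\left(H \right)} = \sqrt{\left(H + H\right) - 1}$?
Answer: $9461 + 43 i \sqrt{7} \approx 9461.0 + 113.77 i$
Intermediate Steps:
$V{\left(H \right)} = \sqrt{-1 + 2 H}$ ($V{\left(H \right)} = \sqrt{2 H - 1} = \sqrt{-1 + 2 H}$)
$T = 43 i \sqrt{7}$ ($T = \left(104 - 61\right) \sqrt{-1 + 2 \left(0 \cdot 5 - 3\right)} = 43 \sqrt{-1 + 2 \left(0 - 3\right)} = 43 \sqrt{-1 + 2 \left(-3\right)} = 43 \sqrt{-1 - 6} = 43 \sqrt{-7} = 43 i \sqrt{7} \approx 113.77 i$)
$T + 9461 = 43 i \sqrt{7} + 9461 = 9461 + 43 i \sqrt{7}$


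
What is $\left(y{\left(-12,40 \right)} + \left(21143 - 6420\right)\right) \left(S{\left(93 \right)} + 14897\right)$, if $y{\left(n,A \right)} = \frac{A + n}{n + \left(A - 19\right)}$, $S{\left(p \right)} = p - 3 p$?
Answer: $\frac{1949722385}{9} \approx 2.1664 \cdot 10^{8}$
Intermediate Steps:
$S{\left(p \right)} = - 2 p$
$y{\left(n,A \right)} = \frac{A + n}{-19 + A + n}$ ($y{\left(n,A \right)} = \frac{A + n}{n + \left(-19 + A\right)} = \frac{A + n}{-19 + A + n}$)
$\left(y{\left(-12,40 \right)} + \left(21143 - 6420\right)\right) \left(S{\left(93 \right)} + 14897\right) = \left(\frac{40 - 12}{-19 + 40 - 12} + \left(21143 - 6420\right)\right) \left(\left(-2\right) 93 + 14897\right) = \left(\frac{1}{9} \cdot 28 + \left(21143 - 6420\right)\right) \left(-186 + 14897\right) = \left(\frac{1}{9} \cdot 28 + 14723\right) 14711 = \left(\frac{28}{9} + 14723\right) 14711 = \frac{132535}{9} \cdot 14711 = \frac{1949722385}{9}$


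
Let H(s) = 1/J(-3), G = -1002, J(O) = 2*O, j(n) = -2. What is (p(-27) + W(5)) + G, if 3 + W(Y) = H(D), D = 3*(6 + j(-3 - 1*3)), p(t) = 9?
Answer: -5977/6 ≈ -996.17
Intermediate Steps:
D = 12 (D = 3*(6 - 2) = 3*4 = 12)
H(s) = -⅙ (H(s) = 1/(2*(-3)) = 1/(-6) = -⅙)
W(Y) = -19/6 (W(Y) = -3 - ⅙ = -19/6)
(p(-27) + W(5)) + G = (9 - 19/6) - 1002 = 35/6 - 1002 = -5977/6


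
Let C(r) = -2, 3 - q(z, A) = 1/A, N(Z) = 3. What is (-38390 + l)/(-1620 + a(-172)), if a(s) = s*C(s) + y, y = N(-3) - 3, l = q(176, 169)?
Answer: 147441/4901 ≈ 30.084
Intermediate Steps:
q(z, A) = 3 - 1/A
l = 506/169 (l = 3 - 1/169 = 506/169 ≈ 2.9941)
y = 0 (y = 3 - 3 = 0)
a(s) = -2*s (a(s) = s*(-2) + 0 = -2*s + 0 = -2*s)
(-38390 + l)/(-1620 + a(-172)) = (-38390 + 506/169)/(-1620 - 2*(-172)) = -6487404/(169*(-1620 + 344)) = -6487404/169/(-1276) = -6487404/169*(-1/1276) = 147441/4901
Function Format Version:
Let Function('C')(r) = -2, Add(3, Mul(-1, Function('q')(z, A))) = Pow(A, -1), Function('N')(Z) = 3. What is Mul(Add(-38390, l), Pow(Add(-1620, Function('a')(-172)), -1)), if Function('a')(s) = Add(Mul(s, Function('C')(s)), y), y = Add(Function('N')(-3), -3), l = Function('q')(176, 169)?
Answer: Rational(147441, 4901) ≈ 30.084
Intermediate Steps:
Function('q')(z, A) = Add(3, Mul(-1, Pow(A, -1)))
l = Rational(506, 169) (l = Add(3, Mul(-1, Pow(169, -1))) = Add(3, Mul(-1, Rational(1, 169))) = Add(3, Rational(-1, 169)) = Rational(506, 169) ≈ 2.9941)
y = 0 (y = Add(3, -3) = 0)
Function('a')(s) = Mul(-2, s) (Function('a')(s) = Add(Mul(s, -2), 0) = Add(Mul(-2, s), 0) = Mul(-2, s))
Mul(Add(-38390, l), Pow(Add(-1620, Function('a')(-172)), -1)) = Mul(Add(-38390, Rational(506, 169)), Pow(Add(-1620, Mul(-2, -172)), -1)) = Mul(Rational(-6487404, 169), Pow(Add(-1620, 344), -1)) = Mul(Rational(-6487404, 169), Pow(-1276, -1)) = Mul(Rational(-6487404, 169), Rational(-1, 1276)) = Rational(147441, 4901)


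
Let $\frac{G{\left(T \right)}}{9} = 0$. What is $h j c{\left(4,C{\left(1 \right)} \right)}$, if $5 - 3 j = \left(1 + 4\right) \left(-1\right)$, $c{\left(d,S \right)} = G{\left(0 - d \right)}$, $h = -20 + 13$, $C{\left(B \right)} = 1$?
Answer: $0$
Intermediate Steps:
$h = -7$
$G{\left(T \right)} = 0$ ($G{\left(T \right)} = 9 \cdot 0 = 0$)
$c{\left(d,S \right)} = 0$
$j = \frac{10}{3}$ ($j = \frac{5}{3} - \frac{\left(1 + 4\right) \left(-1\right)}{3} = \frac{5}{3} - \frac{5 \left(-1\right)}{3} = \frac{5}{3} - - \frac{5}{3} = \frac{5}{3} + \frac{5}{3} = \frac{10}{3} \approx 3.3333$)
$h j c{\left(4,C{\left(1 \right)} \right)} = \left(-7\right) \frac{10}{3} \cdot 0 = \left(- \frac{70}{3}\right) 0 = 0$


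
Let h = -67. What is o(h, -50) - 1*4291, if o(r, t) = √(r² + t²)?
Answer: -4291 + √6989 ≈ -4207.4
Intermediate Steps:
o(h, -50) - 1*4291 = √((-67)² + (-50)²) - 1*4291 = √(4489 + 2500) - 4291 = √6989 - 4291 = -4291 + √6989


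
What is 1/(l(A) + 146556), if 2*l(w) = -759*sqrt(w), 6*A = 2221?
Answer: 16992/2484098509 + 22*sqrt(13326)/7452295527 ≈ 7.1811e-6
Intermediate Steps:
A = 2221/6 (A = (1/6)*2221 = 2221/6 ≈ 370.17)
l(w) = -759*sqrt(w)/2 (l(w) = (-759*sqrt(w))/2 = -759*sqrt(w)/2)
1/(l(A) + 146556) = 1/(-253*sqrt(13326)/4 + 146556) = 1/(146556 - 253*sqrt(13326)/4)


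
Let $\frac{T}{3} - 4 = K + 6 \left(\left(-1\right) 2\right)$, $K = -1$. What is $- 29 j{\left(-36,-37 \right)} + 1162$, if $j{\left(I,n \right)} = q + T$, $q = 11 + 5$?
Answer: $1481$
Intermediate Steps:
$T = -27$ ($T = 12 + 3 \left(-1 + 6 \left(\left(-1\right) 2\right)\right) = 12 + 3 \left(-1 + 6 \left(-2\right)\right) = 12 + 3 \left(-1 - 12\right) = 12 + 3 \left(-13\right) = 12 - 39 = -27$)
$q = 16$
$j{\left(I,n \right)} = -11$ ($j{\left(I,n \right)} = 16 - 27 = -11$)
$- 29 j{\left(-36,-37 \right)} + 1162 = \left(-29\right) \left(-11\right) + 1162 = 319 + 1162 = 1481$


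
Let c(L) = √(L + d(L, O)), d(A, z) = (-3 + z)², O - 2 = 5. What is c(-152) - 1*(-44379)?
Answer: 44379 + 2*I*√34 ≈ 44379.0 + 11.662*I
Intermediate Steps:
O = 7 (O = 2 + 5 = 7)
c(L) = √(16 + L) (c(L) = √(L + (-3 + 7)²) = √(L + 4²) = √(L + 16) = √(16 + L))
c(-152) - 1*(-44379) = √(16 - 152) - 1*(-44379) = √(-136) + 44379 = 2*I*√34 + 44379 = 44379 + 2*I*√34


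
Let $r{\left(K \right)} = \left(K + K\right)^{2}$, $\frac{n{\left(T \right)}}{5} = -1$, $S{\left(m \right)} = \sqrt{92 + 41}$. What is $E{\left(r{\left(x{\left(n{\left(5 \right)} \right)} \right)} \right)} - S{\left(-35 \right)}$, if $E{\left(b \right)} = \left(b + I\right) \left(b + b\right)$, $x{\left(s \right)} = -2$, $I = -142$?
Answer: $-4032 - \sqrt{133} \approx -4043.5$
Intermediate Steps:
$S{\left(m \right)} = \sqrt{133}$
$n{\left(T \right)} = -5$ ($n{\left(T \right)} = 5 \left(-1\right) = -5$)
$r{\left(K \right)} = 4 K^{2}$ ($r{\left(K \right)} = \left(2 K\right)^{2} = 4 K^{2}$)
$E{\left(b \right)} = 2 b \left(-142 + b\right)$ ($E{\left(b \right)} = \left(b - 142\right) \left(b + b\right) = \left(-142 + b\right) 2 b = 2 b \left(-142 + b\right)$)
$E{\left(r{\left(x{\left(n{\left(5 \right)} \right)} \right)} \right)} - S{\left(-35 \right)} = 2 \cdot 4 \left(-2\right)^{2} \left(-142 + 4 \left(-2\right)^{2}\right) - \sqrt{133} = 2 \cdot 4 \cdot 4 \left(-142 + 4 \cdot 4\right) - \sqrt{133} = 2 \cdot 16 \left(-142 + 16\right) - \sqrt{133} = 2 \cdot 16 \left(-126\right) - \sqrt{133} = -4032 - \sqrt{133}$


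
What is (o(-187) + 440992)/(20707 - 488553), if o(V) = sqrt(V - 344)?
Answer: -220496/233923 - 3*I*sqrt(59)/467846 ≈ -0.9426 - 4.9254e-5*I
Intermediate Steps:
o(V) = sqrt(-344 + V)
(o(-187) + 440992)/(20707 - 488553) = (sqrt(-344 - 187) + 440992)/(20707 - 488553) = (sqrt(-531) + 440992)/(-467846) = (3*I*sqrt(59) + 440992)*(-1/467846) = (440992 + 3*I*sqrt(59))*(-1/467846) = -220496/233923 - 3*I*sqrt(59)/467846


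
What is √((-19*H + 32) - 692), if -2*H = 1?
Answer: I*√2602/2 ≈ 25.505*I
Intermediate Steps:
H = -½ (H = -½*1 = -½ ≈ -0.50000)
√((-19*H + 32) - 692) = √((-19*(-½) + 32) - 692) = √((19/2 + 32) - 692) = √(83/2 - 692) = √(-1301/2) = I*√2602/2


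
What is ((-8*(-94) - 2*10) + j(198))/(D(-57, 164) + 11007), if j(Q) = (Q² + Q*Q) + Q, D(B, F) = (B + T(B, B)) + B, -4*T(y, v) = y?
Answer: 105784/14543 ≈ 7.2739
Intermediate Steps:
T(y, v) = -y/4
D(B, F) = 7*B/4 (D(B, F) = (B - B/4) + B = 3*B/4 + B = 7*B/4)
j(Q) = Q + 2*Q² (j(Q) = (Q² + Q²) + Q = 2*Q² + Q = Q + 2*Q²)
((-8*(-94) - 2*10) + j(198))/(D(-57, 164) + 11007) = ((-8*(-94) - 2*10) + 198*(1 + 2*198))/((7/4)*(-57) + 11007) = ((752 - 20) + 198*(1 + 396))/(-399/4 + 11007) = (732 + 198*397)/(43629/4) = (732 + 78606)*(4/43629) = 79338*(4/43629) = 105784/14543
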